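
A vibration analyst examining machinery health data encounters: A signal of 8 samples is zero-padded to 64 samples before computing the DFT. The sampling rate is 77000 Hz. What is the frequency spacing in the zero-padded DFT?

Original DFT: N = 8, resolution = f_s/N = 77000/8 = 9625 Hz
Zero-padded DFT: N = 64, resolution = f_s/N = 77000/64 = 9625/8 Hz
Zero-padding interpolates the spectrum (finer frequency grid)
but does NOT improve the true spectral resolution (ability to resolve close frequencies).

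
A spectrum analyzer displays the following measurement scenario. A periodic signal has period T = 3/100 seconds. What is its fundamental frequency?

The fundamental frequency is the reciprocal of the period.
f = 1/T = 1/(3/100) = 100/3 Hz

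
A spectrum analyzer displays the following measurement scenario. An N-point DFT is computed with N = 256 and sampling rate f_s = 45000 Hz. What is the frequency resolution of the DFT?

DFT frequency resolution = f_s / N
= 45000 / 256 = 5625/32 Hz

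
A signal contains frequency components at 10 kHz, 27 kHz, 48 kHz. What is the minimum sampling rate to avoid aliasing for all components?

The highest frequency component is f_max = 48 kHz.
Nyquist rate = 2 * f_max = 2 * 48 kHz = 96 kHz.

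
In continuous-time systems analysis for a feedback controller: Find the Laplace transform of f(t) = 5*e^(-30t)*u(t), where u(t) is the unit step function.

Standard Laplace transform pair:
e^(-at)*u(t) <-> 1/(s+a)
With a = 30: L{5*e^(-30t)*u(t)} = 5/(s+30), ROC: Re(s) > -30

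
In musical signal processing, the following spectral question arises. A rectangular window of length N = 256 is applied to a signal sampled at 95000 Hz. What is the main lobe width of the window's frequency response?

For a rectangular window of length N,
the main lobe width in frequency is 2*f_s/N.
= 2*95000/256 = 11875/16 Hz
This determines the minimum frequency separation for resolving two sinusoids.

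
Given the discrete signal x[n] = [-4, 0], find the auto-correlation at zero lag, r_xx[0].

The auto-correlation at zero lag r_xx[0] equals the signal energy.
r_xx[0] = sum of x[n]^2 = (-4)^2 + 0^2
= 16 + 0 = 16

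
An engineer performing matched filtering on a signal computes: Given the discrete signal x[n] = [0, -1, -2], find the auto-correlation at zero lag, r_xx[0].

The auto-correlation at zero lag r_xx[0] equals the signal energy.
r_xx[0] = sum of x[n]^2 = 0^2 + (-1)^2 + (-2)^2
= 0 + 1 + 4 = 5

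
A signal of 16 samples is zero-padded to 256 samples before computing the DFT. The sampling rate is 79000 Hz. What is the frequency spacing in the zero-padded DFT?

Original DFT: N = 16, resolution = f_s/N = 79000/16 = 9875/2 Hz
Zero-padded DFT: N = 256, resolution = f_s/N = 79000/256 = 9875/32 Hz
Zero-padding interpolates the spectrum (finer frequency grid)
but does NOT improve the true spectral resolution (ability to resolve close frequencies).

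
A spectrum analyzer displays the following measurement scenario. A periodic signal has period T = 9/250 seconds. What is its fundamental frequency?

The fundamental frequency is the reciprocal of the period.
f = 1/T = 1/(9/250) = 250/9 Hz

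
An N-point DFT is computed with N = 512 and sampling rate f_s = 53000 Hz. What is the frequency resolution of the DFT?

DFT frequency resolution = f_s / N
= 53000 / 512 = 6625/64 Hz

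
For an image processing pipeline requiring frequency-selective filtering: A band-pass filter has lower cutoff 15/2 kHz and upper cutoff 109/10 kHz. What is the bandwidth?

Bandwidth = f_high - f_low
= 109/10 kHz - 15/2 kHz = 17/5 kHz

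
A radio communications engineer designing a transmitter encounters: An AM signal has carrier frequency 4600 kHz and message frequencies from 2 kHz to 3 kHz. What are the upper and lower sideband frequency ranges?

Upper sideband (USB) = fc + [fm_low, fm_high] = 4600 + [2, 3] = [4602, 4603] kHz
Lower sideband (LSB) = fc - [fm_high, fm_low] = 4600 - [3, 2] = [4597, 4598] kHz
Total occupied spectrum: 4597 kHz to 4603 kHz (plus carrier at 4600 kHz)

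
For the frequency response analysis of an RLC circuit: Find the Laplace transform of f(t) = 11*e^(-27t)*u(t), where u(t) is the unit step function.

Standard Laplace transform pair:
e^(-at)*u(t) <-> 1/(s+a)
With a = 27: L{11*e^(-27t)*u(t)} = 11/(s+27), ROC: Re(s) > -27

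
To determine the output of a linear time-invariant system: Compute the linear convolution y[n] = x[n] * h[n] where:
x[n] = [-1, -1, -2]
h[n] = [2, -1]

y[n] = sum_k x[k]*h[n-k]. Output length = len(x) + len(h) - 1 = 3 + 2 - 1 = 4.
y[0] = -1*2 = -2
y[1] = -1*2 + -1*-1 = -1
y[2] = -2*2 + -1*-1 = -3
y[3] = -2*-1 = 2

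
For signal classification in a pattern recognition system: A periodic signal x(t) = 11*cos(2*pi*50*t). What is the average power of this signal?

Average power of A*cos(wt) is A^2/2.
P = 11^2 / 2 = 121/2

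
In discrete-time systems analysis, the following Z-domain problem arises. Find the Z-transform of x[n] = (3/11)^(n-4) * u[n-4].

Time-shifting property: if X(z) = Z{x[n]}, then Z{x[n-d]} = z^(-d) * X(z)
X(z) = z/(z - 3/11) for x[n] = (3/11)^n * u[n]
Z{x[n-4]} = z^(-4) * z/(z - 3/11) = z^(-3)/(z - 3/11)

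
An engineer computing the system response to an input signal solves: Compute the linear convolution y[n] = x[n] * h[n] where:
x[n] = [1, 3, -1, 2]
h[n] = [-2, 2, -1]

y[n] = sum_k x[k]*h[n-k]. Output length = len(x) + len(h) - 1 = 4 + 3 - 1 = 6.
y[0] = 1*-2 = -2
y[1] = 3*-2 + 1*2 = -4
y[2] = -1*-2 + 3*2 + 1*-1 = 7
y[3] = 2*-2 + -1*2 + 3*-1 = -9
y[4] = 2*2 + -1*-1 = 5
y[5] = 2*-1 = -2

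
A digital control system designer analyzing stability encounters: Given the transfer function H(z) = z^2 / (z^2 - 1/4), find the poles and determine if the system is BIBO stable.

Poles are roots of the denominator: z^2 - 1/4 = 0.
Quadratic formula: z = [-(0) +/- sqrt((0)^2 - 4*(-1/4))] / 2
Discriminant = 0 + 1 = 1; sqrt = 1.
z = (0 +/- 1) / 2 => z = 1/2 or z = -1/2.
|p1| = 1/2, |p2| = 1/2.
For BIBO stability, all poles must lie inside the unit circle (|p| < 1).
System is STABLE since both |p| < 1.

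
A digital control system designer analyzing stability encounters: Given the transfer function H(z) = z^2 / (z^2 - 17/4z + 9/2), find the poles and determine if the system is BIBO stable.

Poles are roots of the denominator: z^2 - 17/4z + 9/2 = 0.
Quadratic formula: z = [-(-17/4) +/- sqrt((-17/4)^2 - 4*(9/2))] / 2
Discriminant = 289/16 - 18 = 1/16; sqrt = 1/4.
z = (17/4 +/- 1/4) / 2 => z = 9/4 or z = 2.
|p1| = 2, |p2| = 9/4.
For BIBO stability, all poles must lie inside the unit circle (|p| < 1).
System is UNSTABLE since at least one |p| >= 1.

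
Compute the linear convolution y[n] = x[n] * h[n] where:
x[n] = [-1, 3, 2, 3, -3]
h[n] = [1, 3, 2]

y[n] = sum_k x[k]*h[n-k]. Output length = len(x) + len(h) - 1 = 5 + 3 - 1 = 7.
y[0] = -1*1 = -1
y[1] = 3*1 + -1*3 = 0
y[2] = 2*1 + 3*3 + -1*2 = 9
y[3] = 3*1 + 2*3 + 3*2 = 15
y[4] = -3*1 + 3*3 + 2*2 = 10
y[5] = -3*3 + 3*2 = -3
y[6] = -3*2 = -6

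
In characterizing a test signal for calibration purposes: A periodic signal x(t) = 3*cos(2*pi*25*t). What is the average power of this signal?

Average power of A*cos(wt) is A^2/2.
P = 3^2 / 2 = 9/2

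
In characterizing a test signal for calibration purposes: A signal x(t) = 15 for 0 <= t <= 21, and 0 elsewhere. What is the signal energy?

Energy = integral of |x(t)|^2 dt over the signal duration
= 15^2 * 21 = 225 * 21 = 4725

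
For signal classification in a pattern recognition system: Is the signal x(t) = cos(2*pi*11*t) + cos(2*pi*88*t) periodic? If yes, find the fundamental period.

f1 = 11 Hz, f2 = 88 Hz
Period T1 = 1/11, T2 = 1/88
Ratio T1/T2 = 88/11, which is rational.
The signal is periodic with fundamental period T = 1/GCD(11,88) = 1/11 s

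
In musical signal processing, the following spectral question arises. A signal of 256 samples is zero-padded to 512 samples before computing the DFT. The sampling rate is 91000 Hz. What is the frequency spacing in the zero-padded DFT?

Original DFT: N = 256, resolution = f_s/N = 91000/256 = 11375/32 Hz
Zero-padded DFT: N = 512, resolution = f_s/N = 91000/512 = 11375/64 Hz
Zero-padding interpolates the spectrum (finer frequency grid)
but does NOT improve the true spectral resolution (ability to resolve close frequencies).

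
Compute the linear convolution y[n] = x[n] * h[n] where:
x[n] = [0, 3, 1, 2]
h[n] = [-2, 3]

y[n] = sum_k x[k]*h[n-k]. Output length = len(x) + len(h) - 1 = 4 + 2 - 1 = 5.
y[0] = 0*-2 = 0
y[1] = 3*-2 + 0*3 = -6
y[2] = 1*-2 + 3*3 = 7
y[3] = 2*-2 + 1*3 = -1
y[4] = 2*3 = 6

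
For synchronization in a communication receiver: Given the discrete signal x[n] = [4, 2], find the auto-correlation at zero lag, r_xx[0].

The auto-correlation at zero lag r_xx[0] equals the signal energy.
r_xx[0] = sum of x[n]^2 = 4^2 + 2^2
= 16 + 4 = 20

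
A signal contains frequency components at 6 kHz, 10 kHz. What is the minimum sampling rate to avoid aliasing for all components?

The highest frequency component is f_max = 10 kHz.
Nyquist rate = 2 * f_max = 2 * 10 kHz = 20 kHz.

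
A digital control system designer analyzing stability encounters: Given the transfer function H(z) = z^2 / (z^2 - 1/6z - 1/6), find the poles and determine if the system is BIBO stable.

Poles are roots of the denominator: z^2 - 1/6z - 1/6 = 0.
Quadratic formula: z = [-(-1/6) +/- sqrt((-1/6)^2 - 4*(-1/6))] / 2
Discriminant = 1/36 + 2/3 = 25/36; sqrt = 5/6.
z = (1/6 +/- 5/6) / 2 => z = 1/2 or z = -1/3.
|p1| = 1/2, |p2| = 1/3.
For BIBO stability, all poles must lie inside the unit circle (|p| < 1).
System is STABLE since both |p| < 1.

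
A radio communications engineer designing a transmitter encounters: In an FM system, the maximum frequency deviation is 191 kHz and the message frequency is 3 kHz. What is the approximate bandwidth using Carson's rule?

Carson's rule: BW = 2*(delta_f + f_m)
= 2*(191 + 3) kHz = 388 kHz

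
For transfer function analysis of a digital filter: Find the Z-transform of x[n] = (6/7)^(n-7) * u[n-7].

Time-shifting property: if X(z) = Z{x[n]}, then Z{x[n-d]} = z^(-d) * X(z)
X(z) = z/(z - 6/7) for x[n] = (6/7)^n * u[n]
Z{x[n-7]} = z^(-7) * z/(z - 6/7) = z^(-6)/(z - 6/7)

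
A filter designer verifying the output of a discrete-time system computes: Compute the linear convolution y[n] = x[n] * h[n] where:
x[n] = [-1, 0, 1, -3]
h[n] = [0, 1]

y[n] = sum_k x[k]*h[n-k]. Output length = len(x) + len(h) - 1 = 4 + 2 - 1 = 5.
y[0] = -1*0 = 0
y[1] = 0*0 + -1*1 = -1
y[2] = 1*0 + 0*1 = 0
y[3] = -3*0 + 1*1 = 1
y[4] = -3*1 = -3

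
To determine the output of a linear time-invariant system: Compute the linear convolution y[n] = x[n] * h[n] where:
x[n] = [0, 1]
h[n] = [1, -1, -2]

y[n] = sum_k x[k]*h[n-k]. Output length = len(x) + len(h) - 1 = 2 + 3 - 1 = 4.
y[0] = 0*1 = 0
y[1] = 1*1 + 0*-1 = 1
y[2] = 1*-1 + 0*-2 = -1
y[3] = 1*-2 = -2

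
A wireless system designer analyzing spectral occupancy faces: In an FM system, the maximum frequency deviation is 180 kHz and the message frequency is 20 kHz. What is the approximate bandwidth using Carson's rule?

Carson's rule: BW = 2*(delta_f + f_m)
= 2*(180 + 20) kHz = 400 kHz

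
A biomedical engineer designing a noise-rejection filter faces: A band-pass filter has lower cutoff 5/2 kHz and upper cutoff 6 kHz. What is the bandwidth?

Bandwidth = f_high - f_low
= 6 kHz - 5/2 kHz = 7/2 kHz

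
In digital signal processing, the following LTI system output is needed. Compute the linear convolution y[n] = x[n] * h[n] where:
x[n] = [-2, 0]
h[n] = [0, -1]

y[n] = sum_k x[k]*h[n-k]. Output length = len(x) + len(h) - 1 = 2 + 2 - 1 = 3.
y[0] = -2*0 = 0
y[1] = 0*0 + -2*-1 = 2
y[2] = 0*-1 = 0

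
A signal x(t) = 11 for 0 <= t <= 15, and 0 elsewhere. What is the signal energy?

Energy = integral of |x(t)|^2 dt over the signal duration
= 11^2 * 15 = 121 * 15 = 1815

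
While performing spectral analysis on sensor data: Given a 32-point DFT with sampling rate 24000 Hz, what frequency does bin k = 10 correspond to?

The frequency of DFT bin k is: f_k = k * f_s / N
f_10 = 10 * 24000 / 32 = 7500 Hz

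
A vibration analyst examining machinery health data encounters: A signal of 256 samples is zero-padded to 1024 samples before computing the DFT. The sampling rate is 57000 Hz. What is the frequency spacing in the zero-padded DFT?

Original DFT: N = 256, resolution = f_s/N = 57000/256 = 7125/32 Hz
Zero-padded DFT: N = 1024, resolution = f_s/N = 57000/1024 = 7125/128 Hz
Zero-padding interpolates the spectrum (finer frequency grid)
but does NOT improve the true spectral resolution (ability to resolve close frequencies).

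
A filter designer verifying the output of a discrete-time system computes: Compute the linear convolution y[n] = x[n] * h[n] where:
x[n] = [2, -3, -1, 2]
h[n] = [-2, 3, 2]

y[n] = sum_k x[k]*h[n-k]. Output length = len(x) + len(h) - 1 = 4 + 3 - 1 = 6.
y[0] = 2*-2 = -4
y[1] = -3*-2 + 2*3 = 12
y[2] = -1*-2 + -3*3 + 2*2 = -3
y[3] = 2*-2 + -1*3 + -3*2 = -13
y[4] = 2*3 + -1*2 = 4
y[5] = 2*2 = 4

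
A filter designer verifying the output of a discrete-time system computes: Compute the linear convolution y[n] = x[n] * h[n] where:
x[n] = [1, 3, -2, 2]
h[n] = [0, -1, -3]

y[n] = sum_k x[k]*h[n-k]. Output length = len(x) + len(h) - 1 = 4 + 3 - 1 = 6.
y[0] = 1*0 = 0
y[1] = 3*0 + 1*-1 = -1
y[2] = -2*0 + 3*-1 + 1*-3 = -6
y[3] = 2*0 + -2*-1 + 3*-3 = -7
y[4] = 2*-1 + -2*-3 = 4
y[5] = 2*-3 = -6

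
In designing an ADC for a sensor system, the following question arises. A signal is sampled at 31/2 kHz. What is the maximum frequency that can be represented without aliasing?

The maximum frequency that can be represented without aliasing
is the Nyquist frequency: f_max = f_s / 2 = 31/2 kHz / 2 = 31/4 kHz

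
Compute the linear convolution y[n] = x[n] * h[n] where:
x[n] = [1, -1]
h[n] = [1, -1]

y[n] = sum_k x[k]*h[n-k]. Output length = len(x) + len(h) - 1 = 2 + 2 - 1 = 3.
y[0] = 1*1 = 1
y[1] = -1*1 + 1*-1 = -2
y[2] = -1*-1 = 1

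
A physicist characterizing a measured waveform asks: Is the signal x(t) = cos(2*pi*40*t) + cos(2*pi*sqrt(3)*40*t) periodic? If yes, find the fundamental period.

f1 = 40 Hz, f2 = 40*sqrt(3) Hz
Ratio f2/f1 = sqrt(3), which is irrational.
Since the frequency ratio is irrational, no common period exists.
The signal is not periodic.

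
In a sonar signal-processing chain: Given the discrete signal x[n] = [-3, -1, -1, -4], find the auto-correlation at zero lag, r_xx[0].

The auto-correlation at zero lag r_xx[0] equals the signal energy.
r_xx[0] = sum of x[n]^2 = (-3)^2 + (-1)^2 + (-1)^2 + (-4)^2
= 9 + 1 + 1 + 16 = 27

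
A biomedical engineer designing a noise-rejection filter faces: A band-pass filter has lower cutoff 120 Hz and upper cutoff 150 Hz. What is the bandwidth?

Bandwidth = f_high - f_low
= 150 Hz - 120 Hz = 30 Hz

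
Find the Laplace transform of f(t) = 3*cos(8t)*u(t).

Standard pair: cos(wt)*u(t) <-> s/(s^2+w^2)
With w = 8: L{3*cos(8t)*u(t)} = 3s/(s^2+64)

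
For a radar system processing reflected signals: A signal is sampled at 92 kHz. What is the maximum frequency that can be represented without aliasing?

The maximum frequency that can be represented without aliasing
is the Nyquist frequency: f_max = f_s / 2 = 92 kHz / 2 = 46 kHz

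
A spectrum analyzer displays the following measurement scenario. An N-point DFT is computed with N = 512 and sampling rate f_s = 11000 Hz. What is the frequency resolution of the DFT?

DFT frequency resolution = f_s / N
= 11000 / 512 = 1375/64 Hz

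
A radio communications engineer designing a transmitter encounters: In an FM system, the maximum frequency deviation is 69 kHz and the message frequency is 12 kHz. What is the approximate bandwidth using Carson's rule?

Carson's rule: BW = 2*(delta_f + f_m)
= 2*(69 + 12) kHz = 162 kHz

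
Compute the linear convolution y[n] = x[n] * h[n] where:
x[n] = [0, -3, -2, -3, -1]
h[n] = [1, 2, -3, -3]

y[n] = sum_k x[k]*h[n-k]. Output length = len(x) + len(h) - 1 = 5 + 4 - 1 = 8.
y[0] = 0*1 = 0
y[1] = -3*1 + 0*2 = -3
y[2] = -2*1 + -3*2 + 0*-3 = -8
y[3] = -3*1 + -2*2 + -3*-3 + 0*-3 = 2
y[4] = -1*1 + -3*2 + -2*-3 + -3*-3 = 8
y[5] = -1*2 + -3*-3 + -2*-3 = 13
y[6] = -1*-3 + -3*-3 = 12
y[7] = -1*-3 = 3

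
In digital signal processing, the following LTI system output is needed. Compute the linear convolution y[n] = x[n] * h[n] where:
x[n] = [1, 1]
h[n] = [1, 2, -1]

y[n] = sum_k x[k]*h[n-k]. Output length = len(x) + len(h) - 1 = 2 + 3 - 1 = 4.
y[0] = 1*1 = 1
y[1] = 1*1 + 1*2 = 3
y[2] = 1*2 + 1*-1 = 1
y[3] = 1*-1 = -1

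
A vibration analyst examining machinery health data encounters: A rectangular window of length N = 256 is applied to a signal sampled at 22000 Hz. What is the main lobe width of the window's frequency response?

For a rectangular window of length N,
the main lobe width in frequency is 2*f_s/N.
= 2*22000/256 = 1375/8 Hz
This determines the minimum frequency separation for resolving two sinusoids.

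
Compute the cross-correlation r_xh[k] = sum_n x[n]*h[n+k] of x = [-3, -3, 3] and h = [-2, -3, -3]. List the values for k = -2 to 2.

Both sequences indexed from 0 and zero outside their support.
Lags with overlap: k = -2 to 2.
  r_xh[-2] = x[2]*h[0] = -6
  r_xh[-1] = x[1]*h[0] + x[2]*h[1] = -3
  r_xh[0] = x[0]*h[0] + x[1]*h[1] + x[2]*h[2] = 6
  r_xh[1] = x[0]*h[1] + x[1]*h[2] = 18
  r_xh[2] = x[0]*h[2] = 9
r_xh = [-6, -3, 6, 18, 9] (for k = -2, ..., 2)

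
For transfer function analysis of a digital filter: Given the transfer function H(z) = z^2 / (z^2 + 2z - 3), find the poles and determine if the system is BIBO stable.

Poles are roots of the denominator: z^2 + 2z - 3 = 0.
Quadratic formula: z = [-(2) +/- sqrt((2)^2 - 4*(-3))] / 2
Discriminant = 4 + 12 = 16; sqrt = 4.
z = (-2 +/- 4) / 2 => z = 1 or z = -3.
|p1| = 3, |p2| = 1.
For BIBO stability, all poles must lie inside the unit circle (|p| < 1).
System is UNSTABLE since at least one |p| >= 1.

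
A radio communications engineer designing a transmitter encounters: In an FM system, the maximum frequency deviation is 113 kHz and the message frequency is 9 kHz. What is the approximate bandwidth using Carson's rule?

Carson's rule: BW = 2*(delta_f + f_m)
= 2*(113 + 9) kHz = 244 kHz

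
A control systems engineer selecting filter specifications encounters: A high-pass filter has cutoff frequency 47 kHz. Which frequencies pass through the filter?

A high-pass filter passes all frequencies above the cutoff frequency 47 kHz and attenuates lower frequencies.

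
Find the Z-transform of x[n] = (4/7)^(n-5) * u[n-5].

Time-shifting property: if X(z) = Z{x[n]}, then Z{x[n-d]} = z^(-d) * X(z)
X(z) = z/(z - 4/7) for x[n] = (4/7)^n * u[n]
Z{x[n-5]} = z^(-5) * z/(z - 4/7) = z^(-4)/(z - 4/7)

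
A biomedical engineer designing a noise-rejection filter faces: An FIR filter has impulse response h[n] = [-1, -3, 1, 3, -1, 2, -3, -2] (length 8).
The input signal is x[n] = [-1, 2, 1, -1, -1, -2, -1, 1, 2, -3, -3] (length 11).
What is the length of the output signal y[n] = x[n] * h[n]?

For linear convolution, the output length is:
len(y) = len(x) + len(h) - 1 = 11 + 8 - 1 = 18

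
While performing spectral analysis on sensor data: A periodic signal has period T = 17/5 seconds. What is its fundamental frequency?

The fundamental frequency is the reciprocal of the period.
f = 1/T = 1/(17/5) = 5/17 Hz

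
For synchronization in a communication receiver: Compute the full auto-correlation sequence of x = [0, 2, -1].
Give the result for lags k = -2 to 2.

r_xx[k] = sum_m x[m]*x[m+k], indexed from 0, for k = -2 to 2:
  r_xx[-2] = x[2]*x[0] = 0
  r_xx[-1] = x[1]*x[0] + x[2]*x[1] = -2
  r_xx[0] = x[0]*x[0] + x[1]*x[1] + x[2]*x[2] = 5
  r_xx[1] = x[0]*x[1] + x[1]*x[2] = -2
  r_xx[2] = x[0]*x[2] = 0
r_xx = [0, -2, 5, -2, 0]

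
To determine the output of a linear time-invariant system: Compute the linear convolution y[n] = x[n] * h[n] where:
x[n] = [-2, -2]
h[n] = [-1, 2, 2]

y[n] = sum_k x[k]*h[n-k]. Output length = len(x) + len(h) - 1 = 2 + 3 - 1 = 4.
y[0] = -2*-1 = 2
y[1] = -2*-1 + -2*2 = -2
y[2] = -2*2 + -2*2 = -8
y[3] = -2*2 = -4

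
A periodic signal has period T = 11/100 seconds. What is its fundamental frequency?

The fundamental frequency is the reciprocal of the period.
f = 1/T = 1/(11/100) = 100/11 Hz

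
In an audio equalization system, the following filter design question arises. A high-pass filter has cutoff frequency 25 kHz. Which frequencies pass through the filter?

A high-pass filter passes all frequencies above the cutoff frequency 25 kHz and attenuates lower frequencies.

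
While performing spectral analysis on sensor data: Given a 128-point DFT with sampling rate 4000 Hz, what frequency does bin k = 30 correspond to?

The frequency of DFT bin k is: f_k = k * f_s / N
f_30 = 30 * 4000 / 128 = 1875/2 Hz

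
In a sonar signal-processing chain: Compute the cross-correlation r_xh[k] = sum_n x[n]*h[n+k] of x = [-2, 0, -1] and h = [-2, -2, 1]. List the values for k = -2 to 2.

Both sequences indexed from 0 and zero outside their support.
Lags with overlap: k = -2 to 2.
  r_xh[-2] = x[2]*h[0] = 2
  r_xh[-1] = x[1]*h[0] + x[2]*h[1] = 2
  r_xh[0] = x[0]*h[0] + x[1]*h[1] + x[2]*h[2] = 3
  r_xh[1] = x[0]*h[1] + x[1]*h[2] = 4
  r_xh[2] = x[0]*h[2] = -2
r_xh = [2, 2, 3, 4, -2] (for k = -2, ..., 2)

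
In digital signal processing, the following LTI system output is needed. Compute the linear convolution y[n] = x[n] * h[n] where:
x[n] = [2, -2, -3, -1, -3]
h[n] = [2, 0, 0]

y[n] = sum_k x[k]*h[n-k]. Output length = len(x) + len(h) - 1 = 5 + 3 - 1 = 7.
y[0] = 2*2 = 4
y[1] = -2*2 + 2*0 = -4
y[2] = -3*2 + -2*0 + 2*0 = -6
y[3] = -1*2 + -3*0 + -2*0 = -2
y[4] = -3*2 + -1*0 + -3*0 = -6
y[5] = -3*0 + -1*0 = 0
y[6] = -3*0 = 0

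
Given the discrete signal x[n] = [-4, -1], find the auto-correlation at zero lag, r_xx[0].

The auto-correlation at zero lag r_xx[0] equals the signal energy.
r_xx[0] = sum of x[n]^2 = (-4)^2 + (-1)^2
= 16 + 1 = 17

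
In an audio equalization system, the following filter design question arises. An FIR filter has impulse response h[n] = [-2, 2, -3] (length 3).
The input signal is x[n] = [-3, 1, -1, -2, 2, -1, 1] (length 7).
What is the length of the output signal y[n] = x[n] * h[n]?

For linear convolution, the output length is:
len(y) = len(x) + len(h) - 1 = 7 + 3 - 1 = 9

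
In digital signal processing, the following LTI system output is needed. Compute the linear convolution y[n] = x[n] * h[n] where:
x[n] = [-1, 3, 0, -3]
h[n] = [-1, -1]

y[n] = sum_k x[k]*h[n-k]. Output length = len(x) + len(h) - 1 = 4 + 2 - 1 = 5.
y[0] = -1*-1 = 1
y[1] = 3*-1 + -1*-1 = -2
y[2] = 0*-1 + 3*-1 = -3
y[3] = -3*-1 + 0*-1 = 3
y[4] = -3*-1 = 3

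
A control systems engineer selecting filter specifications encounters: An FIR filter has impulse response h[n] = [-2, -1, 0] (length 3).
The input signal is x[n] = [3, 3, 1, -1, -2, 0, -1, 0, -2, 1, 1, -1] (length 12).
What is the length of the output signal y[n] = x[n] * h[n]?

For linear convolution, the output length is:
len(y) = len(x) + len(h) - 1 = 12 + 3 - 1 = 14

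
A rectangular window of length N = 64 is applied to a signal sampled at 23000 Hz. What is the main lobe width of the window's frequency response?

For a rectangular window of length N,
the main lobe width in frequency is 2*f_s/N.
= 2*23000/64 = 2875/4 Hz
This determines the minimum frequency separation for resolving two sinusoids.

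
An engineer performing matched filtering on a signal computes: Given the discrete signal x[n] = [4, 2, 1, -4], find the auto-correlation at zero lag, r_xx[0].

The auto-correlation at zero lag r_xx[0] equals the signal energy.
r_xx[0] = sum of x[n]^2 = 4^2 + 2^2 + 1^2 + (-4)^2
= 16 + 4 + 1 + 16 = 37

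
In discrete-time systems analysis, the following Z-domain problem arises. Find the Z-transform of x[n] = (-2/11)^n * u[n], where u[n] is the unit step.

The Z-transform of a^n * u[n] is z/(z-a) for |z| > |a|.
Here a = -2/11, so X(z) = z/(z - (-2/11)) = 11z/(11z + 2)
ROC: |z| > 2/11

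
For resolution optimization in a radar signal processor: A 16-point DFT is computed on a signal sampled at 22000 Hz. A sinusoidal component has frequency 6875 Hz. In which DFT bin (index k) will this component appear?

DFT frequency resolution = f_s/N = 22000/16 = 1375 Hz
Bin index k = f_signal / resolution = 6875 / 1375 = 5
The signal frequency 6875 Hz falls in DFT bin k = 5.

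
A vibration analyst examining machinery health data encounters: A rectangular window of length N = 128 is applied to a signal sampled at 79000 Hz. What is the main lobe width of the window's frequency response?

For a rectangular window of length N,
the main lobe width in frequency is 2*f_s/N.
= 2*79000/128 = 9875/8 Hz
This determines the minimum frequency separation for resolving two sinusoids.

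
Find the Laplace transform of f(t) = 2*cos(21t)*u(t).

Standard pair: cos(wt)*u(t) <-> s/(s^2+w^2)
With w = 21: L{2*cos(21t)*u(t)} = 2s/(s^2+441)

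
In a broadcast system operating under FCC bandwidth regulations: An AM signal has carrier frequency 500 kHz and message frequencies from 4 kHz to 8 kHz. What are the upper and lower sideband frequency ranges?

Upper sideband (USB) = fc + [fm_low, fm_high] = 500 + [4, 8] = [504, 508] kHz
Lower sideband (LSB) = fc - [fm_high, fm_low] = 500 - [8, 4] = [492, 496] kHz
Total occupied spectrum: 492 kHz to 508 kHz (plus carrier at 500 kHz)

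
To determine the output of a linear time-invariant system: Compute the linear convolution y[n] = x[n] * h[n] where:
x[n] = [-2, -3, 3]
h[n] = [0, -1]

y[n] = sum_k x[k]*h[n-k]. Output length = len(x) + len(h) - 1 = 3 + 2 - 1 = 4.
y[0] = -2*0 = 0
y[1] = -3*0 + -2*-1 = 2
y[2] = 3*0 + -3*-1 = 3
y[3] = 3*-1 = -3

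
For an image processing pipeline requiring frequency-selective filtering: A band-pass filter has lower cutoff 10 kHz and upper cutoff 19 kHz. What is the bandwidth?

Bandwidth = f_high - f_low
= 19 kHz - 10 kHz = 9 kHz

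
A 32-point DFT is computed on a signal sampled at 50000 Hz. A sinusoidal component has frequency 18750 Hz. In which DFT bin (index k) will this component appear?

DFT frequency resolution = f_s/N = 50000/32 = 3125/2 Hz
Bin index k = f_signal / resolution = 18750 / 3125/2 = 12
The signal frequency 18750 Hz falls in DFT bin k = 12.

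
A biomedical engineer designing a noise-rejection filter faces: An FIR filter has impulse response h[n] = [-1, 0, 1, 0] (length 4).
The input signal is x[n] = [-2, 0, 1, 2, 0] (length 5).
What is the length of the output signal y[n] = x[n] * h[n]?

For linear convolution, the output length is:
len(y) = len(x) + len(h) - 1 = 5 + 4 - 1 = 8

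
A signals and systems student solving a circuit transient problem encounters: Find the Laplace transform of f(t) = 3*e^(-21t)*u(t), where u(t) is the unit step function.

Standard Laplace transform pair:
e^(-at)*u(t) <-> 1/(s+a)
With a = 21: L{3*e^(-21t)*u(t)} = 3/(s+21), ROC: Re(s) > -21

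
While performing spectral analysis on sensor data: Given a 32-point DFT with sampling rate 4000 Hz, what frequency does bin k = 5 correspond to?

The frequency of DFT bin k is: f_k = k * f_s / N
f_5 = 5 * 4000 / 32 = 625 Hz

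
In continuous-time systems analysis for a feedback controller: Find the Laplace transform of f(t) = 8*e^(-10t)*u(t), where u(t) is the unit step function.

Standard Laplace transform pair:
e^(-at)*u(t) <-> 1/(s+a)
With a = 10: L{8*e^(-10t)*u(t)} = 8/(s+10), ROC: Re(s) > -10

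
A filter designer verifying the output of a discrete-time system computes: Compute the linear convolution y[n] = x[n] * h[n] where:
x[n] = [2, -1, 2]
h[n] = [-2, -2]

y[n] = sum_k x[k]*h[n-k]. Output length = len(x) + len(h) - 1 = 3 + 2 - 1 = 4.
y[0] = 2*-2 = -4
y[1] = -1*-2 + 2*-2 = -2
y[2] = 2*-2 + -1*-2 = -2
y[3] = 2*-2 = -4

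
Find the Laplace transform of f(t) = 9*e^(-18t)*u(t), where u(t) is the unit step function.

Standard Laplace transform pair:
e^(-at)*u(t) <-> 1/(s+a)
With a = 18: L{9*e^(-18t)*u(t)} = 9/(s+18), ROC: Re(s) > -18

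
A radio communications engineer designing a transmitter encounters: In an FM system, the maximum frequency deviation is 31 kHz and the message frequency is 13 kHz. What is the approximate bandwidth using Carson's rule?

Carson's rule: BW = 2*(delta_f + f_m)
= 2*(31 + 13) kHz = 88 kHz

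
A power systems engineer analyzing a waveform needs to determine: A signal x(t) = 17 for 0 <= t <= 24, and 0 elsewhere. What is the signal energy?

Energy = integral of |x(t)|^2 dt over the signal duration
= 17^2 * 24 = 289 * 24 = 6936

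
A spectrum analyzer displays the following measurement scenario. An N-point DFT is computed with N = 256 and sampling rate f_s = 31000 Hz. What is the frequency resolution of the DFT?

DFT frequency resolution = f_s / N
= 31000 / 256 = 3875/32 Hz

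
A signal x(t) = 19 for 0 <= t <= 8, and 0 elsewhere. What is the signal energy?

Energy = integral of |x(t)|^2 dt over the signal duration
= 19^2 * 8 = 361 * 8 = 2888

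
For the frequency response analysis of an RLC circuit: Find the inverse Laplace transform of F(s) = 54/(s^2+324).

Standard pair: w/(s^2+w^2) <-> sin(wt)*u(t)
Recognize w^2 = 324, so w = 18; numerator 54 = 3*18.
f(t) = 3*sin(18t)*u(t)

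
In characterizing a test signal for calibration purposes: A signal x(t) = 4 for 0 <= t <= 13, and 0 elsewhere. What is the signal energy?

Energy = integral of |x(t)|^2 dt over the signal duration
= 4^2 * 13 = 16 * 13 = 208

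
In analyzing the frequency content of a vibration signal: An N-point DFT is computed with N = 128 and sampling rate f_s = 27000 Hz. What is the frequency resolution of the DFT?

DFT frequency resolution = f_s / N
= 27000 / 128 = 3375/16 Hz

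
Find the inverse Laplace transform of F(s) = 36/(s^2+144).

Standard pair: w/(s^2+w^2) <-> sin(wt)*u(t)
Recognize w^2 = 144, so w = 12; numerator 36 = 3*12.
f(t) = 3*sin(12t)*u(t)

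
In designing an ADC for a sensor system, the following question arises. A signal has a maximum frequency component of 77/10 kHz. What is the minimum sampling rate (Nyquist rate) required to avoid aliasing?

By the Nyquist-Shannon sampling theorem,
the minimum sampling rate (Nyquist rate) must be at least 2 * f_max.
Nyquist rate = 2 * 77/10 kHz = 77/5 kHz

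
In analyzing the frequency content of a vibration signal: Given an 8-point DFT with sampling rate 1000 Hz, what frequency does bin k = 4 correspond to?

The frequency of DFT bin k is: f_k = k * f_s / N
f_4 = 4 * 1000 / 8 = 500 Hz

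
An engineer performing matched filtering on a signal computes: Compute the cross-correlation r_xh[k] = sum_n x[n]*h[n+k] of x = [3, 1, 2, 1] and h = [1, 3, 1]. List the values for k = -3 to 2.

Both sequences indexed from 0 and zero outside their support.
Lags with overlap: k = -3 to 2.
  r_xh[-3] = x[3]*h[0] = 1
  r_xh[-2] = x[2]*h[0] + x[3]*h[1] = 5
  r_xh[-1] = x[1]*h[0] + x[2]*h[1] + x[3]*h[2] = 8
  r_xh[0] = x[0]*h[0] + x[1]*h[1] + x[2]*h[2] = 8
  r_xh[1] = x[0]*h[1] + x[1]*h[2] = 10
  r_xh[2] = x[0]*h[2] = 3
r_xh = [1, 5, 8, 8, 10, 3] (for k = -3, ..., 2)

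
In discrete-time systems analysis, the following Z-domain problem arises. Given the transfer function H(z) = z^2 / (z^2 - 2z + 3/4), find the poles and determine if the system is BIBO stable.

Poles are roots of the denominator: z^2 - 2z + 3/4 = 0.
Quadratic formula: z = [-(-2) +/- sqrt((-2)^2 - 4*(3/4))] / 2
Discriminant = 4 - 3 = 1; sqrt = 1.
z = (2 +/- 1) / 2 => z = 3/2 or z = 1/2.
|p1| = 3/2, |p2| = 1/2.
For BIBO stability, all poles must lie inside the unit circle (|p| < 1).
System is UNSTABLE since at least one |p| >= 1.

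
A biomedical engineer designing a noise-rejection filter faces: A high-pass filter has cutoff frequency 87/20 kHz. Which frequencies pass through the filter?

A high-pass filter passes all frequencies above the cutoff frequency 87/20 kHz and attenuates lower frequencies.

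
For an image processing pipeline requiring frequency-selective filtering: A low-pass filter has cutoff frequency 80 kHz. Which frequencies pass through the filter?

A low-pass filter passes all frequencies below the cutoff frequency 80 kHz and attenuates higher frequencies.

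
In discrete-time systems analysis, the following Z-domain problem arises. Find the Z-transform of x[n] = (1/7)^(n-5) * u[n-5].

Time-shifting property: if X(z) = Z{x[n]}, then Z{x[n-d]} = z^(-d) * X(z)
X(z) = z/(z - 1/7) for x[n] = (1/7)^n * u[n]
Z{x[n-5]} = z^(-5) * z/(z - 1/7) = z^(-4)/(z - 1/7)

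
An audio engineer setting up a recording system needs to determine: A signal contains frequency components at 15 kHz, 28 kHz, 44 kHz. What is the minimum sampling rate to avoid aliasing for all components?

The highest frequency component is f_max = 44 kHz.
Nyquist rate = 2 * f_max = 2 * 44 kHz = 88 kHz.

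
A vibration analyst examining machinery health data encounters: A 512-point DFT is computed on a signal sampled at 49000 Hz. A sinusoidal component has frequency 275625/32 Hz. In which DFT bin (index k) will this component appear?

DFT frequency resolution = f_s/N = 49000/512 = 6125/64 Hz
Bin index k = f_signal / resolution = 275625/32 / 6125/64 = 90
The signal frequency 275625/32 Hz falls in DFT bin k = 90.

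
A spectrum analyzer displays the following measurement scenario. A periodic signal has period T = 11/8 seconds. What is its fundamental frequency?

The fundamental frequency is the reciprocal of the period.
f = 1/T = 1/(11/8) = 8/11 Hz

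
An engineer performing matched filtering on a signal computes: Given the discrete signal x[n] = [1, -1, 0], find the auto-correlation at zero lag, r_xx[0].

The auto-correlation at zero lag r_xx[0] equals the signal energy.
r_xx[0] = sum of x[n]^2 = 1^2 + (-1)^2 + 0^2
= 1 + 1 + 0 = 2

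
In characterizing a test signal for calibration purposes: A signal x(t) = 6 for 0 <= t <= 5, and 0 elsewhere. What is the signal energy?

Energy = integral of |x(t)|^2 dt over the signal duration
= 6^2 * 5 = 36 * 5 = 180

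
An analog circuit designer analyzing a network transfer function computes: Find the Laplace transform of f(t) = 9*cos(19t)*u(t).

Standard pair: cos(wt)*u(t) <-> s/(s^2+w^2)
With w = 19: L{9*cos(19t)*u(t)} = 9s/(s^2+361)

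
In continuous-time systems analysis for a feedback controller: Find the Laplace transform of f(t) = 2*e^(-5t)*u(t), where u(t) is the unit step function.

Standard Laplace transform pair:
e^(-at)*u(t) <-> 1/(s+a)
With a = 5: L{2*e^(-5t)*u(t)} = 2/(s+5), ROC: Re(s) > -5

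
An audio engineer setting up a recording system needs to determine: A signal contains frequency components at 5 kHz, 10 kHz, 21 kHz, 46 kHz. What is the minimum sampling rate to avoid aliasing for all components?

The highest frequency component is f_max = 46 kHz.
Nyquist rate = 2 * f_max = 2 * 46 kHz = 92 kHz.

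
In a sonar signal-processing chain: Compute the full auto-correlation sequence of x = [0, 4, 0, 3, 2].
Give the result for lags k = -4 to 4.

r_xx[k] = sum_m x[m]*x[m+k], indexed from 0, for k = -4 to 4:
  r_xx[-4] = x[4]*x[0] = 0
  r_xx[-3] = x[3]*x[0] + x[4]*x[1] = 8
  r_xx[-2] = x[2]*x[0] + x[3]*x[1] + x[4]*x[2] = 12
  r_xx[-1] = x[1]*x[0] + x[2]*x[1] + x[3]*x[2] + x[4]*x[3] = 6
  r_xx[0] = x[0]*x[0] + x[1]*x[1] + x[2]*x[2] + x[3]*x[3] + x[4]*x[4] = 29
  r_xx[1] = x[0]*x[1] + x[1]*x[2] + x[2]*x[3] + x[3]*x[4] = 6
  r_xx[2] = x[0]*x[2] + x[1]*x[3] + x[2]*x[4] = 12
  r_xx[3] = x[0]*x[3] + x[1]*x[4] = 8
  r_xx[4] = x[0]*x[4] = 0
r_xx = [0, 8, 12, 6, 29, 6, 12, 8, 0]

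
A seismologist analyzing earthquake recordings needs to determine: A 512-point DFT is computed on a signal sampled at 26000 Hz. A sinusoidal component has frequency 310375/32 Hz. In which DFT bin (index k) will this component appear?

DFT frequency resolution = f_s/N = 26000/512 = 1625/32 Hz
Bin index k = f_signal / resolution = 310375/32 / 1625/32 = 191
The signal frequency 310375/32 Hz falls in DFT bin k = 191.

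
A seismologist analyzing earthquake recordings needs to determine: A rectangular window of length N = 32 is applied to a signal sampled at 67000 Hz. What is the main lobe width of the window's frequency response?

For a rectangular window of length N,
the main lobe width in frequency is 2*f_s/N.
= 2*67000/32 = 8375/2 Hz
This determines the minimum frequency separation for resolving two sinusoids.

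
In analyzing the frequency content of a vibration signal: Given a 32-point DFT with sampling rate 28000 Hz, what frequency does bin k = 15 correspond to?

The frequency of DFT bin k is: f_k = k * f_s / N
f_15 = 15 * 28000 / 32 = 13125 Hz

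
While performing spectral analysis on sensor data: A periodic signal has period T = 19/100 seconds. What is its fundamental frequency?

The fundamental frequency is the reciprocal of the period.
f = 1/T = 1/(19/100) = 100/19 Hz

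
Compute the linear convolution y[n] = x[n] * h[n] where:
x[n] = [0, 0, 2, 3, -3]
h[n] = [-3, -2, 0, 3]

y[n] = sum_k x[k]*h[n-k]. Output length = len(x) + len(h) - 1 = 5 + 4 - 1 = 8.
y[0] = 0*-3 = 0
y[1] = 0*-3 + 0*-2 = 0
y[2] = 2*-3 + 0*-2 + 0*0 = -6
y[3] = 3*-3 + 2*-2 + 0*0 + 0*3 = -13
y[4] = -3*-3 + 3*-2 + 2*0 + 0*3 = 3
y[5] = -3*-2 + 3*0 + 2*3 = 12
y[6] = -3*0 + 3*3 = 9
y[7] = -3*3 = -9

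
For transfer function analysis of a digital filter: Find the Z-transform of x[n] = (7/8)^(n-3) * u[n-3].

Time-shifting property: if X(z) = Z{x[n]}, then Z{x[n-d]} = z^(-d) * X(z)
X(z) = z/(z - 7/8) for x[n] = (7/8)^n * u[n]
Z{x[n-3]} = z^(-3) * z/(z - 7/8) = z^(-2)/(z - 7/8)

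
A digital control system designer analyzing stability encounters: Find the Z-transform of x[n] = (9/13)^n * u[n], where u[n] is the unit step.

The Z-transform of a^n * u[n] is z/(z-a) for |z| > |a|.
Here a = 9/13, so X(z) = z/(z - (9/13)) = 13z/(13z - 9)
ROC: |z| > 9/13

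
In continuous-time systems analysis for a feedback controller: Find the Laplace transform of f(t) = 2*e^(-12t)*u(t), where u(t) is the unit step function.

Standard Laplace transform pair:
e^(-at)*u(t) <-> 1/(s+a)
With a = 12: L{2*e^(-12t)*u(t)} = 2/(s+12), ROC: Re(s) > -12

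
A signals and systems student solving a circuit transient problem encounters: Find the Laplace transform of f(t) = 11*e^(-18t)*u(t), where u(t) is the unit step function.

Standard Laplace transform pair:
e^(-at)*u(t) <-> 1/(s+a)
With a = 18: L{11*e^(-18t)*u(t)} = 11/(s+18), ROC: Re(s) > -18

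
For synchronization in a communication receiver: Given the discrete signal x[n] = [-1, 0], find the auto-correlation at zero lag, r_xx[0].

The auto-correlation at zero lag r_xx[0] equals the signal energy.
r_xx[0] = sum of x[n]^2 = (-1)^2 + 0^2
= 1 + 0 = 1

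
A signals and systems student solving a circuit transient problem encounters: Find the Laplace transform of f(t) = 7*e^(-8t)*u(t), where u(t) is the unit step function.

Standard Laplace transform pair:
e^(-at)*u(t) <-> 1/(s+a)
With a = 8: L{7*e^(-8t)*u(t)} = 7/(s+8), ROC: Re(s) > -8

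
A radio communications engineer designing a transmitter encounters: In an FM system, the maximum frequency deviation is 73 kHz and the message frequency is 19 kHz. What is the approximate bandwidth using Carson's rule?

Carson's rule: BW = 2*(delta_f + f_m)
= 2*(73 + 19) kHz = 184 kHz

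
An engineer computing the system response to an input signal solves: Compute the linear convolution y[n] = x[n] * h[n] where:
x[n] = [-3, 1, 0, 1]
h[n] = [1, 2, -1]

y[n] = sum_k x[k]*h[n-k]. Output length = len(x) + len(h) - 1 = 4 + 3 - 1 = 6.
y[0] = -3*1 = -3
y[1] = 1*1 + -3*2 = -5
y[2] = 0*1 + 1*2 + -3*-1 = 5
y[3] = 1*1 + 0*2 + 1*-1 = 0
y[4] = 1*2 + 0*-1 = 2
y[5] = 1*-1 = -1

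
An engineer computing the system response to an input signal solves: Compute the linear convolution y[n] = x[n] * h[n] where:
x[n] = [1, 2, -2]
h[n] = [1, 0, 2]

y[n] = sum_k x[k]*h[n-k]. Output length = len(x) + len(h) - 1 = 3 + 3 - 1 = 5.
y[0] = 1*1 = 1
y[1] = 2*1 + 1*0 = 2
y[2] = -2*1 + 2*0 + 1*2 = 0
y[3] = -2*0 + 2*2 = 4
y[4] = -2*2 = -4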